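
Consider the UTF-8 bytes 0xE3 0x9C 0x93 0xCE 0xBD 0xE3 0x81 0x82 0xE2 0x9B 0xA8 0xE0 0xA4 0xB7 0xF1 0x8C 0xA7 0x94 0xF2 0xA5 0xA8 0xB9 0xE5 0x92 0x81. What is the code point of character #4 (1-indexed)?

Offset 0: leading byte 0xE3 = 11100011 → 3-byte char #1 = E3 9C 93.
Offset 3: leading byte 0xCE = 11001110 → 2-byte char #2 = CE BD.
Offset 5: leading byte 0xE3 = 11100011 → 3-byte char #3 = E3 81 82.
Offset 8: leading byte 0xE2 = 11100010 → 3-byte char #4 = E2 9B A8.
Leading byte 0xE2 = 11100010 matches 1110xxxx → 3-byte sequence.
Byte 1: 0xE2 = 11100010, payload 0010 (4 bits).
Byte 2: 0x9B = 10011011 (10xxxxxx ✓), payload 011011.
Byte 3: 0xA8 = 10101000 (10xxxxxx ✓), payload 101000.
Concatenate: 0010011011101000 = 0x26E8 (16 bits → U+26E8).

U+26E8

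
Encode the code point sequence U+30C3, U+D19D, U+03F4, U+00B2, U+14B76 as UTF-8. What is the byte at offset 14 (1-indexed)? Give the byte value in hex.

1-indexed offset 14 is 0-indexed offset 13.
U+30C3 → 3-byte form E3 83 83 at offsets 0–2.
U+D19D → 3-byte form ED 86 9D at offsets 3–5.
U+03F4 → 2-byte form CF B4 at offsets 6–7.
U+00B2 → 2-byte form C2 B2 at offsets 8–9.
U+14B76 → 4-byte form F0 94 AD B6 at offsets 10–13.
Offset 13 falls in char 5's range; it's byte 4 of F0 94 AD B6 = 0xB6.

0xB6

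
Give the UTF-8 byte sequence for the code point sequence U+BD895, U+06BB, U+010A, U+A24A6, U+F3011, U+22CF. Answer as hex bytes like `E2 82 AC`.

F2 BD A2 95 DA BB C4 8A F2 A2 92 A6 F3 B3 80 91 E2 8B 8F

U+BD895: 4-byte form → F2 BD A2 95.
U+06BB: 2-byte form → DA BB.
U+010A: 2-byte form → C4 8A.
U+A24A6: 4-byte form → F2 A2 92 A6.
U+F3011: 4-byte form → F3 B3 80 91.
U+22CF: 3-byte form → E2 8B 8F.
Concatenated (19 bytes): F2 BD A2 95 DA BB C4 8A F2 A2 92 A6 F3 B3 80 91 E2 8B 8F.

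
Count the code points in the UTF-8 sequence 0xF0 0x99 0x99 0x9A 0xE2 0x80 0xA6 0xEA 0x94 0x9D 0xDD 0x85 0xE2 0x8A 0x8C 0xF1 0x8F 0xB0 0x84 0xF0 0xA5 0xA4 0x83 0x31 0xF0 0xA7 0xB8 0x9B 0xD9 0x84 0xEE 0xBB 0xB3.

Byte at offset 0: 0xF0 = 11110000 → 4-byte char (#1). Advance 4.
Byte at offset 4: 0xE2 = 11100010 → 3-byte char (#2). Advance 3.
Byte at offset 7: 0xEA = 11101010 → 3-byte char (#3). Advance 3.
Byte at offset 10: 0xDD = 11011101 → 2-byte char (#4). Advance 2.
Byte at offset 12: 0xE2 = 11100010 → 3-byte char (#5). Advance 3.
Byte at offset 15: 0xF1 = 11110001 → 4-byte char (#6). Advance 4.
Byte at offset 19: 0xF0 = 11110000 → 4-byte char (#7). Advance 4.
Byte at offset 23: 0x31 = 00110001 → 1-byte char (#8). Advance 1.
Byte at offset 24: 0xF0 = 11110000 → 4-byte char (#9). Advance 4.
Byte at offset 28: 0xD9 = 11011001 → 2-byte char (#10). Advance 2.
Byte at offset 30: 0xEE = 11101110 → 3-byte char (#11). Advance 3.
Reached end at offset 33 after 11 code points.

11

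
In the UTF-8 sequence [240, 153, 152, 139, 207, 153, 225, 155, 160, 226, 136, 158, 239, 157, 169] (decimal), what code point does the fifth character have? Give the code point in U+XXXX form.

U+F769

Offset 0: leading byte 0xF0 = 11110000 → 4-byte char #1 = F0 99 98 8B.
Offset 4: leading byte 0xCF = 11001111 → 2-byte char #2 = CF 99.
Offset 6: leading byte 0xE1 = 11100001 → 3-byte char #3 = E1 9B A0.
Offset 9: leading byte 0xE2 = 11100010 → 3-byte char #4 = E2 88 9E.
Offset 12: leading byte 0xEF = 11101111 → 3-byte char #5 = EF 9D A9.
Leading byte 0xEF = 11101111 matches 1110xxxx → 3-byte sequence.
Byte 1: 0xEF = 11101111, payload 1111 (4 bits).
Byte 2: 0x9D = 10011101 (10xxxxxx ✓), payload 011101.
Byte 3: 0xA9 = 10101001 (10xxxxxx ✓), payload 101001.
Concatenate: 1111011101101001 = 0xF769 (16 bits → U+F769).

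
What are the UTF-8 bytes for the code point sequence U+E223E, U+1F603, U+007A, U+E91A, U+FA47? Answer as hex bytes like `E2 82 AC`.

U+E223E: 4-byte form → F3 A2 88 BE.
U+1F603: 4-byte form → F0 9F 98 83.
U+007A: 1-byte form → 7A.
U+E91A: 3-byte form → EE A4 9A.
U+FA47: 3-byte form → EF A9 87.
Concatenated (15 bytes): F3 A2 88 BE F0 9F 98 83 7A EE A4 9A EF A9 87.

F3 A2 88 BE F0 9F 98 83 7A EE A4 9A EF A9 87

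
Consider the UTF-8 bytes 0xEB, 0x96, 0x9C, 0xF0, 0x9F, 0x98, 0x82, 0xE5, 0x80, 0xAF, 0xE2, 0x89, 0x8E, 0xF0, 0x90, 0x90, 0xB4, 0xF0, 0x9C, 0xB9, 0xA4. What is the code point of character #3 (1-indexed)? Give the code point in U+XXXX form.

U+502F

Offset 0: leading byte 0xEB = 11101011 → 3-byte char #1 = EB 96 9C.
Offset 3: leading byte 0xF0 = 11110000 → 4-byte char #2 = F0 9F 98 82.
Offset 7: leading byte 0xE5 = 11100101 → 3-byte char #3 = E5 80 AF.
Leading byte 0xE5 = 11100101 matches 1110xxxx → 3-byte sequence.
Byte 1: 0xE5 = 11100101, payload 0101 (4 bits).
Byte 2: 0x80 = 10000000 (10xxxxxx ✓), payload 000000.
Byte 3: 0xAF = 10101111 (10xxxxxx ✓), payload 101111.
Concatenate: 0101000000101111 = 0x502F (16 bits → U+502F).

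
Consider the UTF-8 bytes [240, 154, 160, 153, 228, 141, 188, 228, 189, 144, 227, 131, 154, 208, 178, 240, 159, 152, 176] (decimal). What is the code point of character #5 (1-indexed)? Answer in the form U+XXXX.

Offset 0: leading byte 0xF0 = 11110000 → 4-byte char #1 = F0 9A A0 99.
Offset 4: leading byte 0xE4 = 11100100 → 3-byte char #2 = E4 8D BC.
Offset 7: leading byte 0xE4 = 11100100 → 3-byte char #3 = E4 BD 90.
Offset 10: leading byte 0xE3 = 11100011 → 3-byte char #4 = E3 83 9A.
Offset 13: leading byte 0xD0 = 11010000 → 2-byte char #5 = D0 B2.
Leading byte 0xD0 = 11010000 matches 110xxxxx → 2-byte sequence.
Byte 1: 0xD0 = 11010000, payload 10000 (5 bits).
Byte 2: 0xB2 = 10110010 (10xxxxxx ✓), payload 110010.
Concatenate: 10000110010 = 0x432 (11 bits → U+0432).

U+0432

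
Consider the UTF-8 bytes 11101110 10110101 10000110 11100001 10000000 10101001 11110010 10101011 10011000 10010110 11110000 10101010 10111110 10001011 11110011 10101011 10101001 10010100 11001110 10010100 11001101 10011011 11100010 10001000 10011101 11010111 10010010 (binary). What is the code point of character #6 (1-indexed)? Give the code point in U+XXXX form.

U+0394

Offset 0: leading byte 0xEE = 11101110 → 3-byte char #1 = EE B5 86.
Offset 3: leading byte 0xE1 = 11100001 → 3-byte char #2 = E1 80 A9.
Offset 6: leading byte 0xF2 = 11110010 → 4-byte char #3 = F2 AB 98 96.
Offset 10: leading byte 0xF0 = 11110000 → 4-byte char #4 = F0 AA BE 8B.
Offset 14: leading byte 0xF3 = 11110011 → 4-byte char #5 = F3 AB A9 94.
Offset 18: leading byte 0xCE = 11001110 → 2-byte char #6 = CE 94.
Leading byte 0xCE = 11001110 matches 110xxxxx → 2-byte sequence.
Byte 1: 0xCE = 11001110, payload 01110 (5 bits).
Byte 2: 0x94 = 10010100 (10xxxxxx ✓), payload 010100.
Concatenate: 01110010100 = 0x394 (11 bits → U+0394).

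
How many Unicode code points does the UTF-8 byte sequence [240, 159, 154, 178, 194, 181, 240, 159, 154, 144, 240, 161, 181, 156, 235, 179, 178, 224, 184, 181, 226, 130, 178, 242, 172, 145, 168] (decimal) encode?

Byte at offset 0: 0xF0 = 11110000 → 4-byte char (#1). Advance 4.
Byte at offset 4: 0xC2 = 11000010 → 2-byte char (#2). Advance 2.
Byte at offset 6: 0xF0 = 11110000 → 4-byte char (#3). Advance 4.
Byte at offset 10: 0xF0 = 11110000 → 4-byte char (#4). Advance 4.
Byte at offset 14: 0xEB = 11101011 → 3-byte char (#5). Advance 3.
Byte at offset 17: 0xE0 = 11100000 → 3-byte char (#6). Advance 3.
Byte at offset 20: 0xE2 = 11100010 → 3-byte char (#7). Advance 3.
Byte at offset 23: 0xF2 = 11110010 → 4-byte char (#8). Advance 4.
Reached end at offset 27 after 8 code points.

8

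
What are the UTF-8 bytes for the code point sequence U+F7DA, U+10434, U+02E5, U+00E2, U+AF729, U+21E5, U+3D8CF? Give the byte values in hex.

U+F7DA: 3-byte form → EF 9F 9A.
U+10434: 4-byte form → F0 90 90 B4.
U+02E5: 2-byte form → CB A5.
U+00E2: 2-byte form → C3 A2.
U+AF729: 4-byte form → F2 AF 9C A9.
U+21E5: 3-byte form → E2 87 A5.
U+3D8CF: 4-byte form → F0 BD A3 8F.
Concatenated (22 bytes): EF 9F 9A F0 90 90 B4 CB A5 C3 A2 F2 AF 9C A9 E2 87 A5 F0 BD A3 8F.

EF 9F 9A F0 90 90 B4 CB A5 C3 A2 F2 AF 9C A9 E2 87 A5 F0 BD A3 8F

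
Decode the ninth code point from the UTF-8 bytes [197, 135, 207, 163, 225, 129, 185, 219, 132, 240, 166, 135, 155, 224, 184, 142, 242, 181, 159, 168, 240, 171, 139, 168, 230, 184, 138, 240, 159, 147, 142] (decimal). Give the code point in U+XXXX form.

Offset 0: leading byte 0xC5 = 11000101 → 2-byte char #1 = C5 87.
Offset 2: leading byte 0xCF = 11001111 → 2-byte char #2 = CF A3.
Offset 4: leading byte 0xE1 = 11100001 → 3-byte char #3 = E1 81 B9.
Offset 7: leading byte 0xDB = 11011011 → 2-byte char #4 = DB 84.
Offset 9: leading byte 0xF0 = 11110000 → 4-byte char #5 = F0 A6 87 9B.
Offset 13: leading byte 0xE0 = 11100000 → 3-byte char #6 = E0 B8 8E.
Offset 16: leading byte 0xF2 = 11110010 → 4-byte char #7 = F2 B5 9F A8.
Offset 20: leading byte 0xF0 = 11110000 → 4-byte char #8 = F0 AB 8B A8.
Offset 24: leading byte 0xE6 = 11100110 → 3-byte char #9 = E6 B8 8A.
Leading byte 0xE6 = 11100110 matches 1110xxxx → 3-byte sequence.
Byte 1: 0xE6 = 11100110, payload 0110 (4 bits).
Byte 2: 0xB8 = 10111000 (10xxxxxx ✓), payload 111000.
Byte 3: 0x8A = 10001010 (10xxxxxx ✓), payload 001010.
Concatenate: 0110111000001010 = 0x6E0A (16 bits → U+6E0A).

U+6E0A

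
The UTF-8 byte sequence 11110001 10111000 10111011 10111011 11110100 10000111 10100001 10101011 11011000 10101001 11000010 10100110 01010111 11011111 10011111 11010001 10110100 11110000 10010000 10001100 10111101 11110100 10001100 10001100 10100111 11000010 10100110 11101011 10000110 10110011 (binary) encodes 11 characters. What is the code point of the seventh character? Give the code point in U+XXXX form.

U+0474

Offset 0: leading byte 0xF1 = 11110001 → 4-byte char #1 = F1 B8 BB BB.
Offset 4: leading byte 0xF4 = 11110100 → 4-byte char #2 = F4 87 A1 AB.
Offset 8: leading byte 0xD8 = 11011000 → 2-byte char #3 = D8 A9.
Offset 10: leading byte 0xC2 = 11000010 → 2-byte char #4 = C2 A6.
Offset 12: leading byte 0x57 = 01010111 → 1-byte char #5 = 57.
Offset 13: leading byte 0xDF = 11011111 → 2-byte char #6 = DF 9F.
Offset 15: leading byte 0xD1 = 11010001 → 2-byte char #7 = D1 B4.
Leading byte 0xD1 = 11010001 matches 110xxxxx → 2-byte sequence.
Byte 1: 0xD1 = 11010001, payload 10001 (5 bits).
Byte 2: 0xB4 = 10110100 (10xxxxxx ✓), payload 110100.
Concatenate: 10001110100 = 0x474 (11 bits → U+0474).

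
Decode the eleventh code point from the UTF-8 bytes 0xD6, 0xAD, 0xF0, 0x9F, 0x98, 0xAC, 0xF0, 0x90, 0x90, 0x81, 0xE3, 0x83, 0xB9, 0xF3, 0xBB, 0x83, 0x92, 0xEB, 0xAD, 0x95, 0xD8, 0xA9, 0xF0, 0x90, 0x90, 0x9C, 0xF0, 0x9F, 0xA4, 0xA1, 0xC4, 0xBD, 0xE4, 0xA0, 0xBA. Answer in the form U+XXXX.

Offset 0: leading byte 0xD6 = 11010110 → 2-byte char #1 = D6 AD.
Offset 2: leading byte 0xF0 = 11110000 → 4-byte char #2 = F0 9F 98 AC.
Offset 6: leading byte 0xF0 = 11110000 → 4-byte char #3 = F0 90 90 81.
Offset 10: leading byte 0xE3 = 11100011 → 3-byte char #4 = E3 83 B9.
Offset 13: leading byte 0xF3 = 11110011 → 4-byte char #5 = F3 BB 83 92.
Offset 17: leading byte 0xEB = 11101011 → 3-byte char #6 = EB AD 95.
Offset 20: leading byte 0xD8 = 11011000 → 2-byte char #7 = D8 A9.
Offset 22: leading byte 0xF0 = 11110000 → 4-byte char #8 = F0 90 90 9C.
Offset 26: leading byte 0xF0 = 11110000 → 4-byte char #9 = F0 9F A4 A1.
Offset 30: leading byte 0xC4 = 11000100 → 2-byte char #10 = C4 BD.
Offset 32: leading byte 0xE4 = 11100100 → 3-byte char #11 = E4 A0 BA.
Leading byte 0xE4 = 11100100 matches 1110xxxx → 3-byte sequence.
Byte 1: 0xE4 = 11100100, payload 0100 (4 bits).
Byte 2: 0xA0 = 10100000 (10xxxxxx ✓), payload 100000.
Byte 3: 0xBA = 10111010 (10xxxxxx ✓), payload 111010.
Concatenate: 0100100000111010 = 0x483A (16 bits → U+483A).

U+483A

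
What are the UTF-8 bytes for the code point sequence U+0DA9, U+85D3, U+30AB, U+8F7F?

U+0DA9: 3-byte form → E0 B6 A9.
U+85D3: 3-byte form → E8 97 93.
U+30AB: 3-byte form → E3 82 AB.
U+8F7F: 3-byte form → E8 BD BF.
Concatenated (12 bytes): E0 B6 A9 E8 97 93 E3 82 AB E8 BD BF.

E0 B6 A9 E8 97 93 E3 82 AB E8 BD BF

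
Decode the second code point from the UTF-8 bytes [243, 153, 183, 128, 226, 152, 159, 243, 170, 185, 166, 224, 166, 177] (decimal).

U+261F

Offset 0: leading byte 0xF3 = 11110011 → 4-byte char #1 = F3 99 B7 80.
Offset 4: leading byte 0xE2 = 11100010 → 3-byte char #2 = E2 98 9F.
Leading byte 0xE2 = 11100010 matches 1110xxxx → 3-byte sequence.
Byte 1: 0xE2 = 11100010, payload 0010 (4 bits).
Byte 2: 0x98 = 10011000 (10xxxxxx ✓), payload 011000.
Byte 3: 0x9F = 10011111 (10xxxxxx ✓), payload 011111.
Concatenate: 0010011000011111 = 0x261F (16 bits → U+261F).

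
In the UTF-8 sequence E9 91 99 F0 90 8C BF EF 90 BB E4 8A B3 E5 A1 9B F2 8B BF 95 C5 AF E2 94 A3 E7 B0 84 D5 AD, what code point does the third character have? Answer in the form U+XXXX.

U+F43B

Offset 0: leading byte 0xE9 = 11101001 → 3-byte char #1 = E9 91 99.
Offset 3: leading byte 0xF0 = 11110000 → 4-byte char #2 = F0 90 8C BF.
Offset 7: leading byte 0xEF = 11101111 → 3-byte char #3 = EF 90 BB.
Leading byte 0xEF = 11101111 matches 1110xxxx → 3-byte sequence.
Byte 1: 0xEF = 11101111, payload 1111 (4 bits).
Byte 2: 0x90 = 10010000 (10xxxxxx ✓), payload 010000.
Byte 3: 0xBB = 10111011 (10xxxxxx ✓), payload 111011.
Concatenate: 1111010000111011 = 0xF43B (16 bits → U+F43B).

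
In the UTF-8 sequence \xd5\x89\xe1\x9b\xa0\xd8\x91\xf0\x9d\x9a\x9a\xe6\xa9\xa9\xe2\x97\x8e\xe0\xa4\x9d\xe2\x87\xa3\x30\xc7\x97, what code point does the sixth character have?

Offset 0: leading byte 0xD5 = 11010101 → 2-byte char #1 = D5 89.
Offset 2: leading byte 0xE1 = 11100001 → 3-byte char #2 = E1 9B A0.
Offset 5: leading byte 0xD8 = 11011000 → 2-byte char #3 = D8 91.
Offset 7: leading byte 0xF0 = 11110000 → 4-byte char #4 = F0 9D 9A 9A.
Offset 11: leading byte 0xE6 = 11100110 → 3-byte char #5 = E6 A9 A9.
Offset 14: leading byte 0xE2 = 11100010 → 3-byte char #6 = E2 97 8E.
Leading byte 0xE2 = 11100010 matches 1110xxxx → 3-byte sequence.
Byte 1: 0xE2 = 11100010, payload 0010 (4 bits).
Byte 2: 0x97 = 10010111 (10xxxxxx ✓), payload 010111.
Byte 3: 0x8E = 10001110 (10xxxxxx ✓), payload 001110.
Concatenate: 0010010111001110 = 0x25CE (16 bits → U+25CE).

U+25CE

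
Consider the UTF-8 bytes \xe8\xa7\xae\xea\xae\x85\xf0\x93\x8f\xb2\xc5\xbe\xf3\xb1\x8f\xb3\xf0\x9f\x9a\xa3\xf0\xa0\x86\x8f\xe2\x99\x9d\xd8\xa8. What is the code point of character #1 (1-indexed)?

Offset 0: leading byte 0xE8 = 11101000 → 3-byte char #1 = E8 A7 AE.
Leading byte 0xE8 = 11101000 matches 1110xxxx → 3-byte sequence.
Byte 1: 0xE8 = 11101000, payload 1000 (4 bits).
Byte 2: 0xA7 = 10100111 (10xxxxxx ✓), payload 100111.
Byte 3: 0xAE = 10101110 (10xxxxxx ✓), payload 101110.
Concatenate: 1000100111101110 = 0x89EE (16 bits → U+89EE).

U+89EE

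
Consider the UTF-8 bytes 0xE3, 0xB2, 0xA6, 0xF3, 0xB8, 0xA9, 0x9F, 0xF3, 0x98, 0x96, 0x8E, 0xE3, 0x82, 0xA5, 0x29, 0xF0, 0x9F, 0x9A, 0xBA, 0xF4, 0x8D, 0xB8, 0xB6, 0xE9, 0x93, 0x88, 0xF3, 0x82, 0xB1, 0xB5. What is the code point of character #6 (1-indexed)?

U+1F6BA

Offset 0: leading byte 0xE3 = 11100011 → 3-byte char #1 = E3 B2 A6.
Offset 3: leading byte 0xF3 = 11110011 → 4-byte char #2 = F3 B8 A9 9F.
Offset 7: leading byte 0xF3 = 11110011 → 4-byte char #3 = F3 98 96 8E.
Offset 11: leading byte 0xE3 = 11100011 → 3-byte char #4 = E3 82 A5.
Offset 14: leading byte 0x29 = 00101001 → 1-byte char #5 = 29.
Offset 15: leading byte 0xF0 = 11110000 → 4-byte char #6 = F0 9F 9A BA.
Leading byte 0xF0 = 11110000 matches 11110xxx → 4-byte sequence.
Byte 1: 0xF0 = 11110000, payload 000 (3 bits).
Byte 2: 0x9F = 10011111 (10xxxxxx ✓), payload 011111.
Byte 3: 0x9A = 10011010 (10xxxxxx ✓), payload 011010.
Byte 4: 0xBA = 10111010 (10xxxxxx ✓), payload 111010.
Concatenate: 000011111011010111010 = 0x1F6BA (21 bits → U+1F6BA).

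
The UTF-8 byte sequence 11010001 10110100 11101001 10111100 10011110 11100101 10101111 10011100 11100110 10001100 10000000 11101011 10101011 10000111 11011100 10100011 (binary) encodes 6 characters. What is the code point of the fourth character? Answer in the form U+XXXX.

Offset 0: leading byte 0xD1 = 11010001 → 2-byte char #1 = D1 B4.
Offset 2: leading byte 0xE9 = 11101001 → 3-byte char #2 = E9 BC 9E.
Offset 5: leading byte 0xE5 = 11100101 → 3-byte char #3 = E5 AF 9C.
Offset 8: leading byte 0xE6 = 11100110 → 3-byte char #4 = E6 8C 80.
Leading byte 0xE6 = 11100110 matches 1110xxxx → 3-byte sequence.
Byte 1: 0xE6 = 11100110, payload 0110 (4 bits).
Byte 2: 0x8C = 10001100 (10xxxxxx ✓), payload 001100.
Byte 3: 0x80 = 10000000 (10xxxxxx ✓), payload 000000.
Concatenate: 0110001100000000 = 0x6300 (16 bits → U+6300).

U+6300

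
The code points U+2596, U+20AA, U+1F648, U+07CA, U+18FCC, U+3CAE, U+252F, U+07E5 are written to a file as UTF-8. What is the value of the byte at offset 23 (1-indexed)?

1-indexed offset 23 is 0-indexed offset 22.
U+2596 → 3-byte form E2 96 96 at offsets 0–2.
U+20AA → 3-byte form E2 82 AA at offsets 3–5.
U+1F648 → 4-byte form F0 9F 99 88 at offsets 6–9.
U+07CA → 2-byte form DF 8A at offsets 10–11.
U+18FCC → 4-byte form F0 98 BF 8C at offsets 12–15.
U+3CAE → 3-byte form E3 B2 AE at offsets 16–18.
U+252F → 3-byte form E2 94 AF at offsets 19–21.
U+07E5 → 2-byte form DF A5 at offsets 22–23.
Offset 22 falls in char 8's range; it's byte 1 of DF A5 = 0xDF.

0xDF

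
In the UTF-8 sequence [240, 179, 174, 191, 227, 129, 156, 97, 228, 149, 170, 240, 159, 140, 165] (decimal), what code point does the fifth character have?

U+1F325

Offset 0: leading byte 0xF0 = 11110000 → 4-byte char #1 = F0 B3 AE BF.
Offset 4: leading byte 0xE3 = 11100011 → 3-byte char #2 = E3 81 9C.
Offset 7: leading byte 0x61 = 01100001 → 1-byte char #3 = 61.
Offset 8: leading byte 0xE4 = 11100100 → 3-byte char #4 = E4 95 AA.
Offset 11: leading byte 0xF0 = 11110000 → 4-byte char #5 = F0 9F 8C A5.
Leading byte 0xF0 = 11110000 matches 11110xxx → 4-byte sequence.
Byte 1: 0xF0 = 11110000, payload 000 (3 bits).
Byte 2: 0x9F = 10011111 (10xxxxxx ✓), payload 011111.
Byte 3: 0x8C = 10001100 (10xxxxxx ✓), payload 001100.
Byte 4: 0xA5 = 10100101 (10xxxxxx ✓), payload 100101.
Concatenate: 000011111001100100101 = 0x1F325 (21 bits → U+1F325).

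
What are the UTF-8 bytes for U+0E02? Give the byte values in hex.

U+0E02 = 0xE02 = 3586 decimal. In range U+0800–U+FFFF → 3-byte form: 1110xxxx 10xxxxxx 10xxxxxx.
Binary (16 bits): 0000111000000010.
Split 4+6+6: 0000 | 111000 | 000010.
Byte 1: 11100000 = 0xE0.
Byte 2: 10111000 = 0xB8.
Byte 3: 10000010 = 0x82.

E0 B8 82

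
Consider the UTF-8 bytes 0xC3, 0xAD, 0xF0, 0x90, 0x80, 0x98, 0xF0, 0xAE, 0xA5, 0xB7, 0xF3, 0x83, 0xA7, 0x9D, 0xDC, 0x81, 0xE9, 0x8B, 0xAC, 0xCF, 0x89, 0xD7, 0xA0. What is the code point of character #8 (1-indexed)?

Offset 0: leading byte 0xC3 = 11000011 → 2-byte char #1 = C3 AD.
Offset 2: leading byte 0xF0 = 11110000 → 4-byte char #2 = F0 90 80 98.
Offset 6: leading byte 0xF0 = 11110000 → 4-byte char #3 = F0 AE A5 B7.
Offset 10: leading byte 0xF3 = 11110011 → 4-byte char #4 = F3 83 A7 9D.
Offset 14: leading byte 0xDC = 11011100 → 2-byte char #5 = DC 81.
Offset 16: leading byte 0xE9 = 11101001 → 3-byte char #6 = E9 8B AC.
Offset 19: leading byte 0xCF = 11001111 → 2-byte char #7 = CF 89.
Offset 21: leading byte 0xD7 = 11010111 → 2-byte char #8 = D7 A0.
Leading byte 0xD7 = 11010111 matches 110xxxxx → 2-byte sequence.
Byte 1: 0xD7 = 11010111, payload 10111 (5 bits).
Byte 2: 0xA0 = 10100000 (10xxxxxx ✓), payload 100000.
Concatenate: 10111100000 = 0x5E0 (11 bits → U+05E0).

U+05E0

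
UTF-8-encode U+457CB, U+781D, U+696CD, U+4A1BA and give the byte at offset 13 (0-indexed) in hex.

U+457CB → 4-byte form F1 85 9F 8B at offsets 0–3.
U+781D → 3-byte form E7 A0 9D at offsets 4–6.
U+696CD → 4-byte form F1 A9 9B 8D at offsets 7–10.
U+4A1BA → 4-byte form F1 8A 86 BA at offsets 11–14.
Offset 13 falls in char 4's range; it's byte 3 of F1 8A 86 BA = 0x86.

0x86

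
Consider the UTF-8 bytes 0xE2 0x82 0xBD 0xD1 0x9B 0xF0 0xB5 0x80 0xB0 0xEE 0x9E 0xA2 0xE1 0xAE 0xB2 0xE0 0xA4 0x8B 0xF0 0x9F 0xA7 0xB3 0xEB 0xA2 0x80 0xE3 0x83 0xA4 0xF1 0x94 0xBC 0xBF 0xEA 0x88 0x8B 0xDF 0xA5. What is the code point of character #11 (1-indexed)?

U+A20B

Offset 0: leading byte 0xE2 = 11100010 → 3-byte char #1 = E2 82 BD.
Offset 3: leading byte 0xD1 = 11010001 → 2-byte char #2 = D1 9B.
Offset 5: leading byte 0xF0 = 11110000 → 4-byte char #3 = F0 B5 80 B0.
Offset 9: leading byte 0xEE = 11101110 → 3-byte char #4 = EE 9E A2.
Offset 12: leading byte 0xE1 = 11100001 → 3-byte char #5 = E1 AE B2.
Offset 15: leading byte 0xE0 = 11100000 → 3-byte char #6 = E0 A4 8B.
Offset 18: leading byte 0xF0 = 11110000 → 4-byte char #7 = F0 9F A7 B3.
Offset 22: leading byte 0xEB = 11101011 → 3-byte char #8 = EB A2 80.
Offset 25: leading byte 0xE3 = 11100011 → 3-byte char #9 = E3 83 A4.
Offset 28: leading byte 0xF1 = 11110001 → 4-byte char #10 = F1 94 BC BF.
Offset 32: leading byte 0xEA = 11101010 → 3-byte char #11 = EA 88 8B.
Leading byte 0xEA = 11101010 matches 1110xxxx → 3-byte sequence.
Byte 1: 0xEA = 11101010, payload 1010 (4 bits).
Byte 2: 0x88 = 10001000 (10xxxxxx ✓), payload 001000.
Byte 3: 0x8B = 10001011 (10xxxxxx ✓), payload 001011.
Concatenate: 1010001000001011 = 0xA20B (16 bits → U+A20B).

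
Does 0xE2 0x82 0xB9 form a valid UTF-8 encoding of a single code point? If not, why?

Leading byte 0xE2 = 11100010 → 3-byte form.
Continuation bytes 0x82=10000010, 0xB9=10111001 all match 10xxxxxx.
Decoded value 0x20B9 is ≥ 0x800 (shortest form) and not a surrogate.

valid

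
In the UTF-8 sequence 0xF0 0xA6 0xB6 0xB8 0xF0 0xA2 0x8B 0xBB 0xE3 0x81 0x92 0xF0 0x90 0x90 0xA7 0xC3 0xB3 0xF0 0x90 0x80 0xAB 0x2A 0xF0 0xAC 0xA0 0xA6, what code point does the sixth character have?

Offset 0: leading byte 0xF0 = 11110000 → 4-byte char #1 = F0 A6 B6 B8.
Offset 4: leading byte 0xF0 = 11110000 → 4-byte char #2 = F0 A2 8B BB.
Offset 8: leading byte 0xE3 = 11100011 → 3-byte char #3 = E3 81 92.
Offset 11: leading byte 0xF0 = 11110000 → 4-byte char #4 = F0 90 90 A7.
Offset 15: leading byte 0xC3 = 11000011 → 2-byte char #5 = C3 B3.
Offset 17: leading byte 0xF0 = 11110000 → 4-byte char #6 = F0 90 80 AB.
Leading byte 0xF0 = 11110000 matches 11110xxx → 4-byte sequence.
Byte 1: 0xF0 = 11110000, payload 000 (3 bits).
Byte 2: 0x90 = 10010000 (10xxxxxx ✓), payload 010000.
Byte 3: 0x80 = 10000000 (10xxxxxx ✓), payload 000000.
Byte 4: 0xAB = 10101011 (10xxxxxx ✓), payload 101011.
Concatenate: 000010000000000101011 = 0x1002B (21 bits → U+1002B).

U+1002B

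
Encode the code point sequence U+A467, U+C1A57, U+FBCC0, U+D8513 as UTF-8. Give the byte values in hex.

EA 91 A7 F3 81 A9 97 F3 BB B3 80 F3 98 94 93

U+A467: 3-byte form → EA 91 A7.
U+C1A57: 4-byte form → F3 81 A9 97.
U+FBCC0: 4-byte form → F3 BB B3 80.
U+D8513: 4-byte form → F3 98 94 93.
Concatenated (15 bytes): EA 91 A7 F3 81 A9 97 F3 BB B3 80 F3 98 94 93.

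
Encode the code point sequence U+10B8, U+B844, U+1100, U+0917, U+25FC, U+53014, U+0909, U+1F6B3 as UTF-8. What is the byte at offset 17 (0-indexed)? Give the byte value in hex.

0x80

U+10B8 → 3-byte form E1 82 B8 at offsets 0–2.
U+B844 → 3-byte form EB A1 84 at offsets 3–5.
U+1100 → 3-byte form E1 84 80 at offsets 6–8.
U+0917 → 3-byte form E0 A4 97 at offsets 9–11.
U+25FC → 3-byte form E2 97 BC at offsets 12–14.
U+53014 → 4-byte form F1 93 80 94 at offsets 15–18.
Offset 17 falls in char 6's range; it's byte 3 of F1 93 80 94 = 0x80.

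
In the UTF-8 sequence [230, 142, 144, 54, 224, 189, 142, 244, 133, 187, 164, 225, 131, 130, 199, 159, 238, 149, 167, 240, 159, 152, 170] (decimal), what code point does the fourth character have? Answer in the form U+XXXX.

U+105EE4

Offset 0: leading byte 0xE6 = 11100110 → 3-byte char #1 = E6 8E 90.
Offset 3: leading byte 0x36 = 00110110 → 1-byte char #2 = 36.
Offset 4: leading byte 0xE0 = 11100000 → 3-byte char #3 = E0 BD 8E.
Offset 7: leading byte 0xF4 = 11110100 → 4-byte char #4 = F4 85 BB A4.
Leading byte 0xF4 = 11110100 matches 11110xxx → 4-byte sequence.
Byte 1: 0xF4 = 11110100, payload 100 (3 bits).
Byte 2: 0x85 = 10000101 (10xxxxxx ✓), payload 000101.
Byte 3: 0xBB = 10111011 (10xxxxxx ✓), payload 111011.
Byte 4: 0xA4 = 10100100 (10xxxxxx ✓), payload 100100.
Concatenate: 100000101111011100100 = 0x105EE4 (21 bits → U+105EE4).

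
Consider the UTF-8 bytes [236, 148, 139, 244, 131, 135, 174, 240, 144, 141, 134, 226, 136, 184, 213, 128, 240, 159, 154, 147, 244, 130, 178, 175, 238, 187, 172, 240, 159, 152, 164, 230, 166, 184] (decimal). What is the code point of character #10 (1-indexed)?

Offset 0: leading byte 0xEC = 11101100 → 3-byte char #1 = EC 94 8B.
Offset 3: leading byte 0xF4 = 11110100 → 4-byte char #2 = F4 83 87 AE.
Offset 7: leading byte 0xF0 = 11110000 → 4-byte char #3 = F0 90 8D 86.
Offset 11: leading byte 0xE2 = 11100010 → 3-byte char #4 = E2 88 B8.
Offset 14: leading byte 0xD5 = 11010101 → 2-byte char #5 = D5 80.
Offset 16: leading byte 0xF0 = 11110000 → 4-byte char #6 = F0 9F 9A 93.
Offset 20: leading byte 0xF4 = 11110100 → 4-byte char #7 = F4 82 B2 AF.
Offset 24: leading byte 0xEE = 11101110 → 3-byte char #8 = EE BB AC.
Offset 27: leading byte 0xF0 = 11110000 → 4-byte char #9 = F0 9F 98 A4.
Offset 31: leading byte 0xE6 = 11100110 → 3-byte char #10 = E6 A6 B8.
Leading byte 0xE6 = 11100110 matches 1110xxxx → 3-byte sequence.
Byte 1: 0xE6 = 11100110, payload 0110 (4 bits).
Byte 2: 0xA6 = 10100110 (10xxxxxx ✓), payload 100110.
Byte 3: 0xB8 = 10111000 (10xxxxxx ✓), payload 111000.
Concatenate: 0110100110111000 = 0x69B8 (16 bits → U+69B8).

U+69B8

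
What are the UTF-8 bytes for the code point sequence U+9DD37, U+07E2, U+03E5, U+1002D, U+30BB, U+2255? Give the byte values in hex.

F2 9D B4 B7 DF A2 CF A5 F0 90 80 AD E3 82 BB E2 89 95

U+9DD37: 4-byte form → F2 9D B4 B7.
U+07E2: 2-byte form → DF A2.
U+03E5: 2-byte form → CF A5.
U+1002D: 4-byte form → F0 90 80 AD.
U+30BB: 3-byte form → E3 82 BB.
U+2255: 3-byte form → E2 89 95.
Concatenated (18 bytes): F2 9D B4 B7 DF A2 CF A5 F0 90 80 AD E3 82 BB E2 89 95.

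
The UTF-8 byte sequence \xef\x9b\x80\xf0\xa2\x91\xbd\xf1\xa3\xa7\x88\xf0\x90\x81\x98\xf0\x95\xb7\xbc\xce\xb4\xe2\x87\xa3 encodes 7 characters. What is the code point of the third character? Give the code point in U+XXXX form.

Offset 0: leading byte 0xEF = 11101111 → 3-byte char #1 = EF 9B 80.
Offset 3: leading byte 0xF0 = 11110000 → 4-byte char #2 = F0 A2 91 BD.
Offset 7: leading byte 0xF1 = 11110001 → 4-byte char #3 = F1 A3 A7 88.
Leading byte 0xF1 = 11110001 matches 11110xxx → 4-byte sequence.
Byte 1: 0xF1 = 11110001, payload 001 (3 bits).
Byte 2: 0xA3 = 10100011 (10xxxxxx ✓), payload 100011.
Byte 3: 0xA7 = 10100111 (10xxxxxx ✓), payload 100111.
Byte 4: 0x88 = 10001000 (10xxxxxx ✓), payload 001000.
Concatenate: 001100011100111001000 = 0x639C8 (21 bits → U+639C8).

U+639C8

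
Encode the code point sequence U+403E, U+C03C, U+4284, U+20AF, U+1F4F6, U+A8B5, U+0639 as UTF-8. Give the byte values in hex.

E4 80 BE EC 80 BC E4 8A 84 E2 82 AF F0 9F 93 B6 EA A2 B5 D8 B9

U+403E: 3-byte form → E4 80 BE.
U+C03C: 3-byte form → EC 80 BC.
U+4284: 3-byte form → E4 8A 84.
U+20AF: 3-byte form → E2 82 AF.
U+1F4F6: 4-byte form → F0 9F 93 B6.
U+A8B5: 3-byte form → EA A2 B5.
U+0639: 2-byte form → D8 B9.
Concatenated (21 bytes): E4 80 BE EC 80 BC E4 8A 84 E2 82 AF F0 9F 93 B6 EA A2 B5 D8 B9.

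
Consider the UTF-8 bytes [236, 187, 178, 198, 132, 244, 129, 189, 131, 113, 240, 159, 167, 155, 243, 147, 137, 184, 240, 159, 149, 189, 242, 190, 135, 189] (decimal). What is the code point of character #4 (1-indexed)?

U+0071

Offset 0: leading byte 0xEC = 11101100 → 3-byte char #1 = EC BB B2.
Offset 3: leading byte 0xC6 = 11000110 → 2-byte char #2 = C6 84.
Offset 5: leading byte 0xF4 = 11110100 → 4-byte char #3 = F4 81 BD 83.
Offset 9: leading byte 0x71 = 01110001 → 1-byte char #4 = 71.
Leading byte 0x71 = 01110001 matches 0xxxxxxx → 1-byte sequence.
Byte 1: 0x71 = 01110001, payload 1110001 (7 bits).
Concatenate: 1110001 = 0x71 (7 bits → U+0071).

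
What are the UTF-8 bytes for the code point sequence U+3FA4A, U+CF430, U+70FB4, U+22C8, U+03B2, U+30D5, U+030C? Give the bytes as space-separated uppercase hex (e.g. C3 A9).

U+3FA4A: 4-byte form → F0 BF A9 8A.
U+CF430: 4-byte form → F3 8F 90 B0.
U+70FB4: 4-byte form → F1 B0 BE B4.
U+22C8: 3-byte form → E2 8B 88.
U+03B2: 2-byte form → CE B2.
U+30D5: 3-byte form → E3 83 95.
U+030C: 2-byte form → CC 8C.
Concatenated (22 bytes): F0 BF A9 8A F3 8F 90 B0 F1 B0 BE B4 E2 8B 88 CE B2 E3 83 95 CC 8C.

F0 BF A9 8A F3 8F 90 B0 F1 B0 BE B4 E2 8B 88 CE B2 E3 83 95 CC 8C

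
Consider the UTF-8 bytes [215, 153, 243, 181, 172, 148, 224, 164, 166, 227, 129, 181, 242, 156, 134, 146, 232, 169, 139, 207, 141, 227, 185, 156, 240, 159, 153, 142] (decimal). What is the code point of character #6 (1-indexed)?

U+8A4B

Offset 0: leading byte 0xD7 = 11010111 → 2-byte char #1 = D7 99.
Offset 2: leading byte 0xF3 = 11110011 → 4-byte char #2 = F3 B5 AC 94.
Offset 6: leading byte 0xE0 = 11100000 → 3-byte char #3 = E0 A4 A6.
Offset 9: leading byte 0xE3 = 11100011 → 3-byte char #4 = E3 81 B5.
Offset 12: leading byte 0xF2 = 11110010 → 4-byte char #5 = F2 9C 86 92.
Offset 16: leading byte 0xE8 = 11101000 → 3-byte char #6 = E8 A9 8B.
Leading byte 0xE8 = 11101000 matches 1110xxxx → 3-byte sequence.
Byte 1: 0xE8 = 11101000, payload 1000 (4 bits).
Byte 2: 0xA9 = 10101001 (10xxxxxx ✓), payload 101001.
Byte 3: 0x8B = 10001011 (10xxxxxx ✓), payload 001011.
Concatenate: 1000101001001011 = 0x8A4B (16 bits → U+8A4B).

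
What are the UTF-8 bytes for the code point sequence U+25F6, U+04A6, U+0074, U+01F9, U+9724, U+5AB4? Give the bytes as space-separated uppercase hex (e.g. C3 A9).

U+25F6: 3-byte form → E2 97 B6.
U+04A6: 2-byte form → D2 A6.
U+0074: 1-byte form → 74.
U+01F9: 2-byte form → C7 B9.
U+9724: 3-byte form → E9 9C A4.
U+5AB4: 3-byte form → E5 AA B4.
Concatenated (14 bytes): E2 97 B6 D2 A6 74 C7 B9 E9 9C A4 E5 AA B4.

E2 97 B6 D2 A6 74 C7 B9 E9 9C A4 E5 AA B4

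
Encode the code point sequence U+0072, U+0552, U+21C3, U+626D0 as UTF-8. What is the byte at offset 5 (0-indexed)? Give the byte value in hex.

0x83

U+0072 → 1-byte form 72 at offsets 0–0.
U+0552 → 2-byte form D5 92 at offsets 1–2.
U+21C3 → 3-byte form E2 87 83 at offsets 3–5.
Offset 5 falls in char 3's range; it's byte 3 of E2 87 83 = 0x83.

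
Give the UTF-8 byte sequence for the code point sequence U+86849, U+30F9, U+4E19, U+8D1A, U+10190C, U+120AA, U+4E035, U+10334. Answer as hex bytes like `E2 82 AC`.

F2 86 A1 89 E3 83 B9 E4 B8 99 E8 B4 9A F4 81 A4 8C F0 92 82 AA F1 8E 80 B5 F0 90 8C B4

U+86849: 4-byte form → F2 86 A1 89.
U+30F9: 3-byte form → E3 83 B9.
U+4E19: 3-byte form → E4 B8 99.
U+8D1A: 3-byte form → E8 B4 9A.
U+10190C: 4-byte form → F4 81 A4 8C.
U+120AA: 4-byte form → F0 92 82 AA.
U+4E035: 4-byte form → F1 8E 80 B5.
U+10334: 4-byte form → F0 90 8C B4.
Concatenated (29 bytes): F2 86 A1 89 E3 83 B9 E4 B8 99 E8 B4 9A F4 81 A4 8C F0 92 82 AA F1 8E 80 B5 F0 90 8C B4.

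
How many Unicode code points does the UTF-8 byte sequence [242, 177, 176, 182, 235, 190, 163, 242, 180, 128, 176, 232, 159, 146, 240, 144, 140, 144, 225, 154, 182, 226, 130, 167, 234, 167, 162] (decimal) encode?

Byte at offset 0: 0xF2 = 11110010 → 4-byte char (#1). Advance 4.
Byte at offset 4: 0xEB = 11101011 → 3-byte char (#2). Advance 3.
Byte at offset 7: 0xF2 = 11110010 → 4-byte char (#3). Advance 4.
Byte at offset 11: 0xE8 = 11101000 → 3-byte char (#4). Advance 3.
Byte at offset 14: 0xF0 = 11110000 → 4-byte char (#5). Advance 4.
Byte at offset 18: 0xE1 = 11100001 → 3-byte char (#6). Advance 3.
Byte at offset 21: 0xE2 = 11100010 → 3-byte char (#7). Advance 3.
Byte at offset 24: 0xEA = 11101010 → 3-byte char (#8). Advance 3.
Reached end at offset 27 after 8 code points.

8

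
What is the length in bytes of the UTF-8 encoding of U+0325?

U+0325 = 0x325. UTF-8 uses 1 byte below 0x80, 2 below 0x800, 3 below 0x10000, 4 up to 0x10FFFF. 0x325 is in U+0080–U+07FF → 2 bytes.

2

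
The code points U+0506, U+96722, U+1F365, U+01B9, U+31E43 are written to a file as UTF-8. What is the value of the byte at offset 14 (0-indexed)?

U+0506 → 2-byte form D4 86 at offsets 0–1.
U+96722 → 4-byte form F2 96 9C A2 at offsets 2–5.
U+1F365 → 4-byte form F0 9F 8D A5 at offsets 6–9.
U+01B9 → 2-byte form C6 B9 at offsets 10–11.
U+31E43 → 4-byte form F0 B1 B9 83 at offsets 12–15.
Offset 14 falls in char 5's range; it's byte 3 of F0 B1 B9 83 = 0xB9.

0xB9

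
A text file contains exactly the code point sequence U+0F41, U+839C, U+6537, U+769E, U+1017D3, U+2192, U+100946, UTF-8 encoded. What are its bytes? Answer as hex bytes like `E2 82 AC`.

U+0F41: 3-byte form → E0 BD 81.
U+839C: 3-byte form → E8 8E 9C.
U+6537: 3-byte form → E6 94 B7.
U+769E: 3-byte form → E7 9A 9E.
U+1017D3: 4-byte form → F4 81 9F 93.
U+2192: 3-byte form → E2 86 92.
U+100946: 4-byte form → F4 80 A5 86.
Concatenated (23 bytes): E0 BD 81 E8 8E 9C E6 94 B7 E7 9A 9E F4 81 9F 93 E2 86 92 F4 80 A5 86.

E0 BD 81 E8 8E 9C E6 94 B7 E7 9A 9E F4 81 9F 93 E2 86 92 F4 80 A5 86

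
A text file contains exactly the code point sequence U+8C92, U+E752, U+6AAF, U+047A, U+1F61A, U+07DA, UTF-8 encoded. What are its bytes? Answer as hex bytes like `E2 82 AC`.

E8 B2 92 EE 9D 92 E6 AA AF D1 BA F0 9F 98 9A DF 9A

U+8C92: 3-byte form → E8 B2 92.
U+E752: 3-byte form → EE 9D 92.
U+6AAF: 3-byte form → E6 AA AF.
U+047A: 2-byte form → D1 BA.
U+1F61A: 4-byte form → F0 9F 98 9A.
U+07DA: 2-byte form → DF 9A.
Concatenated (17 bytes): E8 B2 92 EE 9D 92 E6 AA AF D1 BA F0 9F 98 9A DF 9A.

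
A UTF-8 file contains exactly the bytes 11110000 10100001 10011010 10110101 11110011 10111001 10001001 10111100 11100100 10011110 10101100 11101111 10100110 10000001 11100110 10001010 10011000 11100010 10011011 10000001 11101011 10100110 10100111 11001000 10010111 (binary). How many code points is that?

Byte at offset 0: 0xF0 = 11110000 → 4-byte char (#1). Advance 4.
Byte at offset 4: 0xF3 = 11110011 → 4-byte char (#2). Advance 4.
Byte at offset 8: 0xE4 = 11100100 → 3-byte char (#3). Advance 3.
Byte at offset 11: 0xEF = 11101111 → 3-byte char (#4). Advance 3.
Byte at offset 14: 0xE6 = 11100110 → 3-byte char (#5). Advance 3.
Byte at offset 17: 0xE2 = 11100010 → 3-byte char (#6). Advance 3.
Byte at offset 20: 0xEB = 11101011 → 3-byte char (#7). Advance 3.
Byte at offset 23: 0xC8 = 11001000 → 2-byte char (#8). Advance 2.
Reached end at offset 25 after 8 code points.

8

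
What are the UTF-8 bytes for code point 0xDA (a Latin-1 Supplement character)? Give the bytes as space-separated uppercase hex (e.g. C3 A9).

U+00DA = 0xDA = 218 decimal. In range U+0080–U+07FF → 2-byte form: 110xxxxx 10xxxxxx.
Binary (11 bits): 00011011010.
Split 5+6: 00011 | 011010.
Byte 1: 11000011 = 0xC3.
Byte 2: 10011010 = 0x9A.

C3 9A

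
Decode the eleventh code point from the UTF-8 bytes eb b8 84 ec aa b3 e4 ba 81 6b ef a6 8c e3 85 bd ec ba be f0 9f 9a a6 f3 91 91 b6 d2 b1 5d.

Offset 0: leading byte 0xEB = 11101011 → 3-byte char #1 = EB B8 84.
Offset 3: leading byte 0xEC = 11101100 → 3-byte char #2 = EC AA B3.
Offset 6: leading byte 0xE4 = 11100100 → 3-byte char #3 = E4 BA 81.
Offset 9: leading byte 0x6B = 01101011 → 1-byte char #4 = 6B.
Offset 10: leading byte 0xEF = 11101111 → 3-byte char #5 = EF A6 8C.
Offset 13: leading byte 0xE3 = 11100011 → 3-byte char #6 = E3 85 BD.
Offset 16: leading byte 0xEC = 11101100 → 3-byte char #7 = EC BA BE.
Offset 19: leading byte 0xF0 = 11110000 → 4-byte char #8 = F0 9F 9A A6.
Offset 23: leading byte 0xF3 = 11110011 → 4-byte char #9 = F3 91 91 B6.
Offset 27: leading byte 0xD2 = 11010010 → 2-byte char #10 = D2 B1.
Offset 29: leading byte 0x5D = 01011101 → 1-byte char #11 = 5D.
Leading byte 0x5D = 01011101 matches 0xxxxxxx → 1-byte sequence.
Byte 1: 0x5D = 01011101, payload 1011101 (7 bits).
Concatenate: 1011101 = 0x5D (7 bits → U+005D).

U+005D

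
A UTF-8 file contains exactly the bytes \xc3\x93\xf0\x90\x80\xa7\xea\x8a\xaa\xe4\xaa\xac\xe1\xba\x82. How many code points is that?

Byte at offset 0: 0xC3 = 11000011 → 2-byte char (#1). Advance 2.
Byte at offset 2: 0xF0 = 11110000 → 4-byte char (#2). Advance 4.
Byte at offset 6: 0xEA = 11101010 → 3-byte char (#3). Advance 3.
Byte at offset 9: 0xE4 = 11100100 → 3-byte char (#4). Advance 3.
Byte at offset 12: 0xE1 = 11100001 → 3-byte char (#5). Advance 3.
Reached end at offset 15 after 5 code points.

5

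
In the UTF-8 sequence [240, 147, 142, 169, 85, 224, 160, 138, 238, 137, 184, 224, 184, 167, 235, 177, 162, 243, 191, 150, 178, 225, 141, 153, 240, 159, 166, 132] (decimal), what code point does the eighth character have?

Offset 0: leading byte 0xF0 = 11110000 → 4-byte char #1 = F0 93 8E A9.
Offset 4: leading byte 0x55 = 01010101 → 1-byte char #2 = 55.
Offset 5: leading byte 0xE0 = 11100000 → 3-byte char #3 = E0 A0 8A.
Offset 8: leading byte 0xEE = 11101110 → 3-byte char #4 = EE 89 B8.
Offset 11: leading byte 0xE0 = 11100000 → 3-byte char #5 = E0 B8 A7.
Offset 14: leading byte 0xEB = 11101011 → 3-byte char #6 = EB B1 A2.
Offset 17: leading byte 0xF3 = 11110011 → 4-byte char #7 = F3 BF 96 B2.
Offset 21: leading byte 0xE1 = 11100001 → 3-byte char #8 = E1 8D 99.
Leading byte 0xE1 = 11100001 matches 1110xxxx → 3-byte sequence.
Byte 1: 0xE1 = 11100001, payload 0001 (4 bits).
Byte 2: 0x8D = 10001101 (10xxxxxx ✓), payload 001101.
Byte 3: 0x99 = 10011001 (10xxxxxx ✓), payload 011001.
Concatenate: 0001001101011001 = 0x1359 (16 bits → U+1359).

U+1359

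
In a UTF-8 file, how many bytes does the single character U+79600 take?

U+79600 = 0x79600. UTF-8 uses 1 byte below 0x80, 2 below 0x800, 3 below 0x10000, 4 up to 0x10FFFF. 0x79600 is in U+10000–U+10FFFF → 4 bytes.

4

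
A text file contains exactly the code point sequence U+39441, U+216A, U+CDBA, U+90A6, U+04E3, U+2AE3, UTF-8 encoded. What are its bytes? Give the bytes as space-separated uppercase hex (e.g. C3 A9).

U+39441: 4-byte form → F0 B9 91 81.
U+216A: 3-byte form → E2 85 AA.
U+CDBA: 3-byte form → EC B6 BA.
U+90A6: 3-byte form → E9 82 A6.
U+04E3: 2-byte form → D3 A3.
U+2AE3: 3-byte form → E2 AB A3.
Concatenated (18 bytes): F0 B9 91 81 E2 85 AA EC B6 BA E9 82 A6 D3 A3 E2 AB A3.

F0 B9 91 81 E2 85 AA EC B6 BA E9 82 A6 D3 A3 E2 AB A3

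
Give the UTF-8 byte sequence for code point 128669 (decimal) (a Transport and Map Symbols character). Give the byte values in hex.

U+1F69D = 0x1F69D = 128669 decimal. In range U+10000–U+10FFFF → 4-byte form: 11110xxx 10xxxxxx 10xxxxxx 10xxxxxx.
Binary (21 bits): 000011111011010011101.
Split 3+6+6+6: 000 | 011111 | 011010 | 011101.
Byte 1: 11110000 = 0xF0.
Byte 2: 10011111 = 0x9F.
Byte 3: 10011010 = 0x9A.
Byte 4: 10011101 = 0x9D.

F0 9F 9A 9D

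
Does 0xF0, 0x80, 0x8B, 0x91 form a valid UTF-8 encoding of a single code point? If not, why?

Leading byte 0xF0 = 11110000 → 4-byte form.
Continuation bytes all match 10xxxxxx. Payload decodes to 0x2D1.
But 0x2D1 < 0x10000, the minimum for a 4-byte sequence — this is an overlong encoding.

invalid (overlong encoding)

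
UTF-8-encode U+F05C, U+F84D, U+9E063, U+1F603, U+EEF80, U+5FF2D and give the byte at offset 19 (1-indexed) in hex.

1-indexed offset 19 is 0-indexed offset 18.
U+F05C → 3-byte form EF 81 9C at offsets 0–2.
U+F84D → 3-byte form EF A1 8D at offsets 3–5.
U+9E063 → 4-byte form F2 9E 81 A3 at offsets 6–9.
U+1F603 → 4-byte form F0 9F 98 83 at offsets 10–13.
U+EEF80 → 4-byte form F3 AE BE 80 at offsets 14–17.
U+5FF2D → 4-byte form F1 9F BC AD at offsets 18–21.
Offset 18 falls in char 6's range; it's byte 1 of F1 9F BC AD = 0xF1.

0xF1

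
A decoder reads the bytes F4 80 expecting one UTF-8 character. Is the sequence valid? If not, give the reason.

invalid (sequence truncated)

Leading byte 0xF4 = 11110100 → 4-byte form, but only 2 bytes are present.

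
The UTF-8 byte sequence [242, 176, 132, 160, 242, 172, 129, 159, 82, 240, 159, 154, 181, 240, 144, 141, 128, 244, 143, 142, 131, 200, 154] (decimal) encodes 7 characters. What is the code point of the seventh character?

U+021A

Offset 0: leading byte 0xF2 = 11110010 → 4-byte char #1 = F2 B0 84 A0.
Offset 4: leading byte 0xF2 = 11110010 → 4-byte char #2 = F2 AC 81 9F.
Offset 8: leading byte 0x52 = 01010010 → 1-byte char #3 = 52.
Offset 9: leading byte 0xF0 = 11110000 → 4-byte char #4 = F0 9F 9A B5.
Offset 13: leading byte 0xF0 = 11110000 → 4-byte char #5 = F0 90 8D 80.
Offset 17: leading byte 0xF4 = 11110100 → 4-byte char #6 = F4 8F 8E 83.
Offset 21: leading byte 0xC8 = 11001000 → 2-byte char #7 = C8 9A.
Leading byte 0xC8 = 11001000 matches 110xxxxx → 2-byte sequence.
Byte 1: 0xC8 = 11001000, payload 01000 (5 bits).
Byte 2: 0x9A = 10011010 (10xxxxxx ✓), payload 011010.
Concatenate: 01000011010 = 0x21A (11 bits → U+021A).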